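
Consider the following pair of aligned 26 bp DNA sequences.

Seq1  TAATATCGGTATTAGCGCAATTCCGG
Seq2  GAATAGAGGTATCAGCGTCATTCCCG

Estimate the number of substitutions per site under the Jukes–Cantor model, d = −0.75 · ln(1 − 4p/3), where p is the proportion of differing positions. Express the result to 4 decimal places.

0.3335

Mismatches occur at site 1 (T→G), site 6 (T→G), site 7 (C→A), site 13 (T→C), site 18 (C→T), site 19 (A→C), site 25 (G→C).
p = 7/26 = 0.269231.
d = −0.75 · ln(1 − (4/3)·0.269231) = −0.75 · ln(0.641025) = −0.75 · (-0.444687) = 0.3335.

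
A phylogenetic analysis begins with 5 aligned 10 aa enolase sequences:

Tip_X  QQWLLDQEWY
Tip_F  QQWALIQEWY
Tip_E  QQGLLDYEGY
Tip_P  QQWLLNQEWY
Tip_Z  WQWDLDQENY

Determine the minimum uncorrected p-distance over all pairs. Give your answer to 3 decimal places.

0.100

Pairwise Hamming distances:
  Tip_X vs Tip_F: 2
  Tip_X vs Tip_E: 3
  Tip_X vs Tip_P: 1
  Tip_X vs Tip_Z: 3
  Tip_F vs Tip_E: 5
  Tip_F vs Tip_P: 2
  Tip_F vs Tip_Z: 4
  Tip_E vs Tip_P: 4
  Tip_E vs Tip_Z: 5
  Tip_P vs Tip_Z: 4
The smallest is 1 mismatch, between Tip_X and Tip_P; p = 1/10 = 0.100.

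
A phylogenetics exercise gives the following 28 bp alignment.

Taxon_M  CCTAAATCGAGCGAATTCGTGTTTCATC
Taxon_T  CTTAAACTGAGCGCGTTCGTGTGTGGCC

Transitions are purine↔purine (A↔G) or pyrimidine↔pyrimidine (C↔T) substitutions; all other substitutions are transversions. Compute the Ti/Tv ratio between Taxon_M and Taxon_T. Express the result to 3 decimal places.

2.000

Mismatches occur at site 2 (C↔T, transition), site 7 (T↔C, transition), site 8 (C↔T, transition), site 14 (A↔C, transversion), site 15 (A↔G, transition), site 23 (T↔G, transversion), site 25 (C↔G, transversion), site 26 (A↔G, transition), site 27 (T↔C, transition).
Of the 9 differences, 6 transitions and 3 transversions, so Ti/Tv = 6/3 = 2.000.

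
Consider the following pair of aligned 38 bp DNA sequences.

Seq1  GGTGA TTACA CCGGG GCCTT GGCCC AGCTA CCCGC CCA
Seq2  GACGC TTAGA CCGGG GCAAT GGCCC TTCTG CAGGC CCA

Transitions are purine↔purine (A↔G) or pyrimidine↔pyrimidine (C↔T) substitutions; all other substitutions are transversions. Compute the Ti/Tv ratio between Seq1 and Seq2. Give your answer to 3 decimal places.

0.375

The sequences differ at positions 2 (G/A, transition), 3 (T/C, transition), 5 (A/C, transversion), 9 (C/G, transversion), 18 (C/A, transversion), 19 (T/A, transversion), 26 (A/T, transversion), 27 (G/T, transversion), 30 (A/G, transition), 32 (C/A, transversion), 33 (C/G, transversion).
Of the 11 differences, 3 transitions and 8 transversions, so Ti/Tv = 3/8 = 0.375.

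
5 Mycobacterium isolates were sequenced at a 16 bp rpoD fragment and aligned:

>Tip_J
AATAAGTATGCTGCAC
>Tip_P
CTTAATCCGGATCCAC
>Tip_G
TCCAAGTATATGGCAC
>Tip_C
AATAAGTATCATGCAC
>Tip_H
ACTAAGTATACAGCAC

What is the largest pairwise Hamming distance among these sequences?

Pairwise Hamming distances:
  Tip_J vs Tip_P: 8
  Tip_J vs Tip_G: 6
  Tip_J vs Tip_C: 2
  Tip_J vs Tip_H: 3
  Tip_P vs Tip_G: 11
  Tip_P vs Tip_C: 8
  Tip_P vs Tip_H: 10
  Tip_G vs Tip_C: 6
  Tip_G vs Tip_H: 4
  Tip_C vs Tip_H: 4
The largest is 11, between Tip_P and Tip_G.

11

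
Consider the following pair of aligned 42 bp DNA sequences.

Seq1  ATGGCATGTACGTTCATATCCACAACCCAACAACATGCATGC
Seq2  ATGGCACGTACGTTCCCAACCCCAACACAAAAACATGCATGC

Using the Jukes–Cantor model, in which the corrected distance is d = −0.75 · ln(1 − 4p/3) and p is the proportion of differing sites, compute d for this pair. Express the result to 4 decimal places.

The sequences differ at positions 7 (T/C), 16 (A/C), 17 (T/C), 19 (T/A), 22 (A/C), 27 (C/A), 31 (C/A).
p = 7/42 = 0.166667.
d = −0.75 · ln(1 − (4/3)·0.166667) = −0.75 · ln(0.777777) = −0.75 · (-0.251315) = 0.1885.

0.1885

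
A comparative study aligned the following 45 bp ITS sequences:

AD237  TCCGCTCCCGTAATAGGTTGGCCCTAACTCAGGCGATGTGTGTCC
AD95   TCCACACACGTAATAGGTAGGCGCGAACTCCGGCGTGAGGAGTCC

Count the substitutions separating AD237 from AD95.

12

The sequences differ at positions 4 (G/A), 6 (T/A), 8 (C/A), 19 (T/A), 23 (C/G), 25 (T/G), 31 (A/C), 36 (A/T), 37 (T/G), 38 (G/A), 39 (T/G), 41 (T/A).
That gives 12 mismatches out of 45 aligned sites, so the Hamming distance is 12.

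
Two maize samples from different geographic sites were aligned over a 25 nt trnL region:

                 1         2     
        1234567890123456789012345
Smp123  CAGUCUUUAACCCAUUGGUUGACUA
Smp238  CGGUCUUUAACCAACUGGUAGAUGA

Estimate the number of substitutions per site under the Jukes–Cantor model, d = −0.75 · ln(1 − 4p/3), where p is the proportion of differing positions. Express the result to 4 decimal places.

Mismatches occur at site 2 (A/G), site 13 (C/A), site 15 (U/C), site 20 (U/A), site 23 (C/U), site 24 (U/G).
p = 6/25 = 0.240000.
d = −0.75 · ln(1 − (4/3)·0.240000) = −0.75 · ln(0.680000) = −0.75 · (-0.385662) = 0.2892.

0.2892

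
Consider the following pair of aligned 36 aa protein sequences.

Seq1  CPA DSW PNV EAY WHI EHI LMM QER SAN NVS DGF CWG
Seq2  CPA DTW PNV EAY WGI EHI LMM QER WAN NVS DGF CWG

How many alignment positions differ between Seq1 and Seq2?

3

The sequences differ at positions 5 (S/T), 14 (H/G), 25 (S/W).
That gives 3 mismatches out of 36 aligned sites, so the Hamming distance is 3.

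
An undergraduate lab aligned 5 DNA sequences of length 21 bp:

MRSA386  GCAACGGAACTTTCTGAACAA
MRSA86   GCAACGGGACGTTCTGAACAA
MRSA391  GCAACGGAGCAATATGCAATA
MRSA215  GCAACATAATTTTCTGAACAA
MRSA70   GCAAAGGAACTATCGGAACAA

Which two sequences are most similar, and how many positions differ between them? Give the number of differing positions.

2

Pairwise Hamming distances:
  MRSA386 vs MRSA86: 2
  MRSA386 vs MRSA391: 7
  MRSA386 vs MRSA215: 3
  MRSA386 vs MRSA70: 3
  MRSA86 vs MRSA391: 8
  MRSA86 vs MRSA215: 5
  MRSA86 vs MRSA70: 5
  MRSA391 vs MRSA215: 10
  MRSA391 vs MRSA70: 8
  MRSA215 vs MRSA70: 6
The smallest is 2, between MRSA386 and MRSA86.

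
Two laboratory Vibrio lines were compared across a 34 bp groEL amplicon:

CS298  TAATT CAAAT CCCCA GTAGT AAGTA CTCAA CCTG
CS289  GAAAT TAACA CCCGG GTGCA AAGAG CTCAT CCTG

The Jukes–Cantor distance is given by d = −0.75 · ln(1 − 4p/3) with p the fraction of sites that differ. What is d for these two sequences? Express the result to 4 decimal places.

Differing sites — 1:T/G; 4:T/A; 6:C/T; 9:A/C; 10:T/A; 14:C/G; 15:A/G; 18:A/G; 19:G/C; 20:T/A; 24:T/A; 25:A/G; 30:A/T.
p = 13/34 = 0.382353.
d = −0.75 · ln(1 − (4/3)·0.382353) = −0.75 · ln(0.490196) = −0.75 · (-0.712950) = 0.5347.

0.5347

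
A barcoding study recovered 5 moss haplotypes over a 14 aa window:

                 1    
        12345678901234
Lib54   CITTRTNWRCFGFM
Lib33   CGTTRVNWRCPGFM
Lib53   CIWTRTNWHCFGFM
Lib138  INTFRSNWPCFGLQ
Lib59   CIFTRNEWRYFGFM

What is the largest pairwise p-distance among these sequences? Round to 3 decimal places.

Pairwise Hamming distances:
  Lib54 vs Lib33: 3
  Lib54 vs Lib53: 2
  Lib54 vs Lib138: 7
  Lib54 vs Lib59: 4
  Lib33 vs Lib53: 5
  Lib33 vs Lib138: 8
  Lib33 vs Lib59: 6
  Lib53 vs Lib138: 8
  Lib53 vs Lib59: 5
  Lib138 vs Lib59: 10
The largest is 10 mismatches, between Lib138 and Lib59; p = 10/14 = 0.714.

0.714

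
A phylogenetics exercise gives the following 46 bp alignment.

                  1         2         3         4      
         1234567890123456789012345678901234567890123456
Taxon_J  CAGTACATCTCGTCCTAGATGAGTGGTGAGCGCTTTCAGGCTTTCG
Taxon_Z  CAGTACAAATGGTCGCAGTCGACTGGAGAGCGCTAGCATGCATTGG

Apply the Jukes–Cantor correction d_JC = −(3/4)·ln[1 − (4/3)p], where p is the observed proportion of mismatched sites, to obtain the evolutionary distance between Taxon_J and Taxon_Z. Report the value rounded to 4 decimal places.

0.3904

The sequences differ at positions 8 (T/A), 9 (C/A), 11 (C/G), 15 (C/G), 16 (T/C), 19 (A/T), 20 (T/C), 23 (G/C), 27 (T/A), 35 (T/A), 36 (T/G), 39 (G/T), 42 (T/A), 45 (C/G).
p = 14/46 = 0.304348.
d = −0.75 · ln(1 − (4/3)·0.304348) = −0.75 · ln(0.594203) = −0.75 · (-0.520534) = 0.3904.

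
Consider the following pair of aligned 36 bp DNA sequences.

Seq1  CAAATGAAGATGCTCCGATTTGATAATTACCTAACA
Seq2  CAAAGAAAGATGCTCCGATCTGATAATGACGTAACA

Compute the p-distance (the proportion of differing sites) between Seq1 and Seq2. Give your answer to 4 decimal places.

Mismatches occur at site 5 (T/G), site 6 (G/A), site 20 (T/C), site 28 (T/G), site 31 (C/G).
There are 5 differences over 36 sites, so p = 5/36 = 0.1389.

0.1389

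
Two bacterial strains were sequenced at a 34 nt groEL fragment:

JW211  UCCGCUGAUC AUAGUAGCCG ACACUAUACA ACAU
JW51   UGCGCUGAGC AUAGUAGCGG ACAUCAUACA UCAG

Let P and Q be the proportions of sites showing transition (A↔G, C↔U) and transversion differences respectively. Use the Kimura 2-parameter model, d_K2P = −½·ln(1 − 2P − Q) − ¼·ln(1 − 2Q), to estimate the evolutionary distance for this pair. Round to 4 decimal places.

Differing sites — 2:C/G (Tv); 9:U/G (Tv); 19:C/G (Tv); 24:C/U (Ti); 25:U/C (Ti); 31:A/U (Tv); 34:U/G (Tv).
Of the 7 differences, 2 transitions and 5 transversions over 34 sites: P = 2/34 = 0.058824, Q = 5/34 = 0.147059.
d = −0.5·ln(0.735293) − 0.25·ln(0.705882) = −0.5·(-0.307486) − 0.25·(-0.348307) = 0.2408.

0.2408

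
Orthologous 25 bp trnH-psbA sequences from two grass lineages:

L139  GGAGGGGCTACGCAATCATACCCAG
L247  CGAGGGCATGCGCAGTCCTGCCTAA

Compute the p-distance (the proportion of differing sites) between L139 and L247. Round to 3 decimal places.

Differing sites — 1:G/C; 7:G/C; 8:C/A; 10:A/G; 15:A/G; 18:A/C; 20:A/G; 23:C/T; 25:G/A.
There are 9 differences over 25 sites, so p = 9/25 = 0.360.

0.360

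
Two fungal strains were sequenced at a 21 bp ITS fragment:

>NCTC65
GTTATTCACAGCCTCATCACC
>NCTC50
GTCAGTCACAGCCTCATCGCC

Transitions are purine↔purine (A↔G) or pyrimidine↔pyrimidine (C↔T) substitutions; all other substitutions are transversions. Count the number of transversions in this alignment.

Mismatches occur at site 3 (T↔C, transition), site 5 (T↔G, transversion), site 19 (A↔G, transition).
Of the 3 differences, 2 transitions and 1 transversion, so the answer is 1.

1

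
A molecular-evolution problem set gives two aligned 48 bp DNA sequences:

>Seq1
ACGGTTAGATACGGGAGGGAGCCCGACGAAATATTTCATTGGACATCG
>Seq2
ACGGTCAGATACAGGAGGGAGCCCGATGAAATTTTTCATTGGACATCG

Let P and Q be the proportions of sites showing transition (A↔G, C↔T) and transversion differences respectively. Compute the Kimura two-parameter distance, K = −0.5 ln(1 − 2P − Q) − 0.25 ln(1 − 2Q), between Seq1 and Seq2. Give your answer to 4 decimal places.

0.0895

Differing sites — 6:T/C (Ti); 13:G/A (Ti); 27:C/T (Ti); 33:A/T (Tv).
Of the 4 differences, 3 transitions and 1 transversion over 48 sites: P = 3/48 = 0.062500, Q = 1/48 = 0.020833.
d = −0.5·ln(0.854167) − 0.25·ln(0.958334) = −0.5·(-0.157629) − 0.25·(-0.042559) = 0.0895.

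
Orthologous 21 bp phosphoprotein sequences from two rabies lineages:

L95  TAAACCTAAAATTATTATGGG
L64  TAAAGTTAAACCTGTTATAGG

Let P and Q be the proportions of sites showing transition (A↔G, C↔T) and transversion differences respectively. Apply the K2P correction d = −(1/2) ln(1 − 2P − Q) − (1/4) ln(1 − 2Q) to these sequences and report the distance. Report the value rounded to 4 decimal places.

Differing sites — 5:C/G (Tv); 6:C/T (Ti); 11:A/C (Tv); 12:T/C (Ti); 14:A/G (Ti); 19:G/A (Ti).
Of the 6 differences, 4 transitions and 2 transversions over 21 sites: P = 4/21 = 0.190476, Q = 2/21 = 0.095238.
d = −0.5·ln(0.523810) − 0.25·ln(0.809524) = −0.5·(-0.646626) − 0.25·(-0.211309) = 0.3761.

0.3761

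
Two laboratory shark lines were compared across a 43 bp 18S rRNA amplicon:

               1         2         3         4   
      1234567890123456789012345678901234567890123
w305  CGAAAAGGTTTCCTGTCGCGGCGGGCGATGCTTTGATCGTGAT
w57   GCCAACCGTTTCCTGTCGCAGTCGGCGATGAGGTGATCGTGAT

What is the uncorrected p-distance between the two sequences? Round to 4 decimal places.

0.2558

Mismatches occur at site 1 (C↔G), site 2 (G↔C), site 3 (A↔C), site 6 (A↔C), site 7 (G↔C), site 20 (G↔A), site 22 (C↔T), site 23 (G↔C), site 31 (C↔A), site 32 (T↔G), site 33 (T↔G).
There are 11 differences over 43 sites, so p = 11/43 = 0.2558.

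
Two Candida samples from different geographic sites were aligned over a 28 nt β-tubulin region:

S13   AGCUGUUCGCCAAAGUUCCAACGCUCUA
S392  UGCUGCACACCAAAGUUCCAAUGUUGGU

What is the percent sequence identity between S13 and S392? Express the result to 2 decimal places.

67.86%

Differing sites — 1:A/U; 6:U/C; 7:U/A; 9:G/A; 22:C/U; 24:C/U; 26:C/G; 27:U/G; 28:A/U.
19 of the 28 sites match, so the percent identity is 19/28 × 100 = 67.86%.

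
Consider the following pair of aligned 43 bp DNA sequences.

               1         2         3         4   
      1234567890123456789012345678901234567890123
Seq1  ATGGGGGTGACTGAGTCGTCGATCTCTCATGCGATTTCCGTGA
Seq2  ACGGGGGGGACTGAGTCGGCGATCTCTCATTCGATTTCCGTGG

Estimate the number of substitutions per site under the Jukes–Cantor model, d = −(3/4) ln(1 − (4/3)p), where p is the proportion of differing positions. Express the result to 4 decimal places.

Differing sites — 2:T/C; 8:T/G; 19:T/G; 31:G/T; 43:A/G.
p = 5/43 = 0.116279.
d = −0.75 · ln(1 − (4/3)·0.116279) = −0.75 · ln(0.844961) = −0.75 · (-0.168465) = 0.1263.

0.1263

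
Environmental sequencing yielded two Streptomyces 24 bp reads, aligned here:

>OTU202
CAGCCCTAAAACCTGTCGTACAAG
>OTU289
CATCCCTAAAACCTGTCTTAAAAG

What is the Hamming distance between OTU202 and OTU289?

3

Differing sites — 3:G/T; 18:G/T; 21:C/A.
That gives 3 mismatches out of 24 aligned sites, so the Hamming distance is 3.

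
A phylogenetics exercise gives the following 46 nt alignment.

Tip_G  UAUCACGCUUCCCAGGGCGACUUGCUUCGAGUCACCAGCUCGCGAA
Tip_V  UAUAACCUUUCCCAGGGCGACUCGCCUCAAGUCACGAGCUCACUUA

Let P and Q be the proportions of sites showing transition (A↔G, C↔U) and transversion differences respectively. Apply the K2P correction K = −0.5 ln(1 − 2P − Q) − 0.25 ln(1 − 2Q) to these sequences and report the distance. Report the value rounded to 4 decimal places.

0.2586

Mismatches occur at site 4 (C/A, transversion), site 7 (G/C, transversion), site 8 (C/U, transition), site 23 (U/C, transition), site 26 (U/C, transition), site 29 (G/A, transition), site 36 (C/G, transversion), site 42 (G/A, transition), site 44 (G/U, transversion), site 45 (A/U, transversion).
Of the 10 differences, 5 transitions and 5 transversions over 46 sites: P = 5/46 = 0.108696, Q = 5/46 = 0.108696.
d = −0.5·ln(0.673912) − 0.25·ln(0.782608) = −0.5·(-0.394656) − 0.25·(-0.245123) = 0.2586.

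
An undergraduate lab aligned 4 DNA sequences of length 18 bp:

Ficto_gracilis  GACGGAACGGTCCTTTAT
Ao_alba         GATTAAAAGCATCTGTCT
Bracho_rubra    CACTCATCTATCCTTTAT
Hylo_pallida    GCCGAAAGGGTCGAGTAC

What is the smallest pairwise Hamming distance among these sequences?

Pairwise Hamming distances:
  Ficto_gracilis vs Ao_alba: 9
  Ficto_gracilis vs Bracho_rubra: 6
  Ficto_gracilis vs Hylo_pallida: 7
  Ao_alba vs Bracho_rubra: 11
  Ao_alba vs Hylo_pallida: 11
  Bracho_rubra vs Hylo_pallida: 12
The smallest is 6, between Ficto_gracilis and Bracho_rubra.

6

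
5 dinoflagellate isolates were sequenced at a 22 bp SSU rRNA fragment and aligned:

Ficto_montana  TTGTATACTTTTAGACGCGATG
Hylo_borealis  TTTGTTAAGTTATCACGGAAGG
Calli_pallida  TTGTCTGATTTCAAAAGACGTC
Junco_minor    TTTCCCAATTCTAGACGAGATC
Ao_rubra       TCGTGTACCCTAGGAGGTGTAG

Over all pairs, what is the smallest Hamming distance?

Pairwise Hamming distances:
  Ficto_montana vs Hylo_borealis: 11
  Ficto_montana vs Calli_pallida: 10
  Ficto_montana vs Junco_minor: 8
  Ficto_montana vs Ao_rubra: 10
  Hylo_borealis vs Calli_pallida: 14
  Hylo_borealis vs Junco_minor: 12
  Hylo_borealis vs Ao_rubra: 14
  Calli_pallida vs Junco_minor: 10
  Calli_pallida vs Ao_rubra: 15
  Junco_minor vs Ao_rubra: 16
The smallest is 8, between Ficto_montana and Junco_minor.

8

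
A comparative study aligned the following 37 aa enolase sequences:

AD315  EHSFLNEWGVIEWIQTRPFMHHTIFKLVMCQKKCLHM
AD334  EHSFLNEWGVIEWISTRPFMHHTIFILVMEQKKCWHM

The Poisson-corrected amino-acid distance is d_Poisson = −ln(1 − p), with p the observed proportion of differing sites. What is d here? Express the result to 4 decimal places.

0.1144

The sequences differ at positions 15 (Q/S), 26 (K/I), 30 (C/E), 35 (L/W).
p = 4/37 = 0.108108.
d = −ln(1 − 0.108108) = −ln(0.891892) = 0.1144.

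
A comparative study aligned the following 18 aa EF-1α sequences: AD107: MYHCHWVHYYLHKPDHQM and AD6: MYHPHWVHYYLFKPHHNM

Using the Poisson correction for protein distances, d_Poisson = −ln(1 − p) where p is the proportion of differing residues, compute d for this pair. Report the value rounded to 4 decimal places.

0.2513

Mismatches occur at site 4 (C→P), site 12 (H→F), site 15 (D→H), site 17 (Q→N).
p = 4/18 = 0.222222.
d = −ln(1 − 0.222222) = −ln(0.777778) = 0.2513.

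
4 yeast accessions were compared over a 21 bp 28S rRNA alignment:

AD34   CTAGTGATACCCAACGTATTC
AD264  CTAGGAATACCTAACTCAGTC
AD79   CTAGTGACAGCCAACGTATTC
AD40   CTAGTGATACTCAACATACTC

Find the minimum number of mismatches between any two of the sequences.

Pairwise Hamming distances:
  AD34 vs AD264: 6
  AD34 vs AD79: 2
  AD34 vs AD40: 3
  AD264 vs AD79: 8
  AD264 vs AD40: 7
  AD79 vs AD40: 5
The smallest is 2, between AD34 and AD79.

2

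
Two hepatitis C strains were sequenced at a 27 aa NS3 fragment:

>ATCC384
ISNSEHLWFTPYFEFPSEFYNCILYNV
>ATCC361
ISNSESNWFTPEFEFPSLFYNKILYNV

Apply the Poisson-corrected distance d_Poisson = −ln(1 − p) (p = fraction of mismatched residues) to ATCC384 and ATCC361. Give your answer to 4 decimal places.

0.2048

Differing sites — 6:H/S; 7:L/N; 12:Y/E; 18:E/L; 22:C/K.
p = 5/27 = 0.185185.
d = −ln(1 − 0.185185) = −ln(0.814815) = 0.2048.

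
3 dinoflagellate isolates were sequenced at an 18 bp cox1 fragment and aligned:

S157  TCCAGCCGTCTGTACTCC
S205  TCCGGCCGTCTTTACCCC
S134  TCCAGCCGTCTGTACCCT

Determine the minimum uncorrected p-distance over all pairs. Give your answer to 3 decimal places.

0.111

Pairwise Hamming distances:
  S157 vs S205: 3
  S157 vs S134: 2
  S205 vs S134: 3
The smallest is 2 mismatches, between S157 and S134; p = 2/18 = 0.111.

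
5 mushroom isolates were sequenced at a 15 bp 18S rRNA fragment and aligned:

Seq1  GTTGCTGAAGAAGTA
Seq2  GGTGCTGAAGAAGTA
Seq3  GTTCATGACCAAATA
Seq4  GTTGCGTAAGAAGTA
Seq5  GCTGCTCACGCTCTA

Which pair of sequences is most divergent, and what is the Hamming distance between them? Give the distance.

Pairwise Hamming distances:
  Seq1 vs Seq2: 1
  Seq1 vs Seq3: 5
  Seq1 vs Seq4: 2
  Seq1 vs Seq5: 6
  Seq2 vs Seq3: 6
  Seq2 vs Seq4: 3
  Seq2 vs Seq5: 6
  Seq3 vs Seq4: 7
  Seq3 vs Seq5: 8
  Seq4 vs Seq5: 7
The largest is 8, between Seq3 and Seq5.

8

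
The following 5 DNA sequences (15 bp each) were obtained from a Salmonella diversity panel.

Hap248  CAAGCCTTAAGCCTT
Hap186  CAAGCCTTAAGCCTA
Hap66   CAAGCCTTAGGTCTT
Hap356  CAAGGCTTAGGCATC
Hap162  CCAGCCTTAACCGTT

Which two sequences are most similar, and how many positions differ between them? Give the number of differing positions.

Pairwise Hamming distances:
  Hap248 vs Hap186: 1
  Hap248 vs Hap66: 2
  Hap248 vs Hap356: 4
  Hap248 vs Hap162: 3
  Hap186 vs Hap66: 3
  Hap186 vs Hap356: 4
  Hap186 vs Hap162: 4
  Hap66 vs Hap356: 4
  Hap66 vs Hap162: 5
  Hap356 vs Hap162: 6
The smallest is 1, between Hap248 and Hap186.

1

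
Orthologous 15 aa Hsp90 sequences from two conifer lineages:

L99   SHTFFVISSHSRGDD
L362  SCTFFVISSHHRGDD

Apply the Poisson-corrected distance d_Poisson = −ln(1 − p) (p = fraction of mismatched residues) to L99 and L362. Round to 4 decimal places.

Mismatches occur at site 2 (H/C), site 11 (S/H).
p = 2/15 = 0.133333.
d = −ln(1 − 0.133333) = −ln(0.866667) = 0.1431.

0.1431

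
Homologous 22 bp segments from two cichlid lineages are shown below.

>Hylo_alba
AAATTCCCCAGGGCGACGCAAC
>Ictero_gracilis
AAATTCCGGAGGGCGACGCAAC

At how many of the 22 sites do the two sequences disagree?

2

Mismatches occur at site 8 (C→G), site 9 (C→G).
That gives 2 mismatches out of 22 aligned sites, so the Hamming distance is 2.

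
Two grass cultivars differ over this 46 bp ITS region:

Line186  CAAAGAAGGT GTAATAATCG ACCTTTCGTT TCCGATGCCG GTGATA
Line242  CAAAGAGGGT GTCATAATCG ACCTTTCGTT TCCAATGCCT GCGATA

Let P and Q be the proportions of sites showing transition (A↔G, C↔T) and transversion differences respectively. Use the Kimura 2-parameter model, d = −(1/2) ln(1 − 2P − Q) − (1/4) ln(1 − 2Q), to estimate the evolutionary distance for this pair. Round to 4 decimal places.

0.1183

The sequences differ at positions 7 (A/G, transition), 13 (A/C, transversion), 34 (G/A, transition), 40 (G/T, transversion), 42 (T/C, transition).
Of the 5 differences, 3 transitions and 2 transversions over 46 sites: P = 3/46 = 0.065217, Q = 2/46 = 0.043478.
d = −0.5·ln(0.826088) − 0.25·ln(0.913044) = −0.5·(-0.191054) − 0.25·(-0.090971) = 0.1183.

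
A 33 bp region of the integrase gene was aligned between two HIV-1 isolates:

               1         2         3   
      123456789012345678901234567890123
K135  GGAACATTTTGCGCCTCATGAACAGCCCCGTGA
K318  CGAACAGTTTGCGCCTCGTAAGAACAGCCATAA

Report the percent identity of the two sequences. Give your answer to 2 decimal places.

Mismatches occur at site 1 (G/C), site 7 (T/G), site 18 (A/G), site 20 (G/A), site 22 (A/G), site 23 (C/A), site 25 (G/C), site 26 (C/A), site 27 (C/G), site 30 (G/A), site 32 (G/A).
22 of the 33 sites match, so the percent identity is 22/33 × 100 = 66.67%.

66.67%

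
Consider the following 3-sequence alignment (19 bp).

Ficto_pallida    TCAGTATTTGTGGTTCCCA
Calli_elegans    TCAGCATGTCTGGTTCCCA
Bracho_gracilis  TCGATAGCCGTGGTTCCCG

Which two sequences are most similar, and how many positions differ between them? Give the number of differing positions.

3

Pairwise Hamming distances:
  Ficto_pallida vs Calli_elegans: 3
  Ficto_pallida vs Bracho_gracilis: 6
  Calli_elegans vs Bracho_gracilis: 8
The smallest is 3, between Ficto_pallida and Calli_elegans.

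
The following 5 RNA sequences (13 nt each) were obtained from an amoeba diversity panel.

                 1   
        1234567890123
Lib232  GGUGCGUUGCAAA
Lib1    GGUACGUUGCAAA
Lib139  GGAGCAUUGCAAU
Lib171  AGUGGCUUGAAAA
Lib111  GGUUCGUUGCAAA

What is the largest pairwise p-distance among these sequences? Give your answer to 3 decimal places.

Pairwise Hamming distances:
  Lib232 vs Lib1: 1
  Lib232 vs Lib139: 3
  Lib232 vs Lib171: 4
  Lib232 vs Lib111: 1
  Lib1 vs Lib139: 4
  Lib1 vs Lib171: 5
  Lib1 vs Lib111: 1
  Lib139 vs Lib171: 6
  Lib139 vs Lib111: 4
  Lib171 vs Lib111: 5
The largest is 6 mismatches, between Lib139 and Lib171; p = 6/13 = 0.462.

0.462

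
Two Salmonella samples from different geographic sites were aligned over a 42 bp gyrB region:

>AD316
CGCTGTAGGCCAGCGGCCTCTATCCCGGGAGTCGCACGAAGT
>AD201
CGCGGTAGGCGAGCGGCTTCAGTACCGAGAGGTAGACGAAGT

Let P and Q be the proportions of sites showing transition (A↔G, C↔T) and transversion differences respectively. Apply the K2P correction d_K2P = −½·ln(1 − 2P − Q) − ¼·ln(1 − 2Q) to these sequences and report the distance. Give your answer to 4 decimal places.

0.3239

Differing sites — 4:T/G (Tv); 11:C/G (Tv); 18:C/T (Ti); 21:T/A (Tv); 22:A/G (Ti); 24:C/A (Tv); 28:G/A (Ti); 32:T/G (Tv); 33:C/T (Ti); 34:G/A (Ti); 35:C/G (Tv).
Of the 11 differences, 5 transitions and 6 transversions over 42 sites: P = 5/42 = 0.119048, Q = 6/42 = 0.142857.
d = −0.5·ln(0.619047) − 0.25·ln(0.714286) = −0.5·(-0.479574) − 0.25·(-0.336472) = 0.3239.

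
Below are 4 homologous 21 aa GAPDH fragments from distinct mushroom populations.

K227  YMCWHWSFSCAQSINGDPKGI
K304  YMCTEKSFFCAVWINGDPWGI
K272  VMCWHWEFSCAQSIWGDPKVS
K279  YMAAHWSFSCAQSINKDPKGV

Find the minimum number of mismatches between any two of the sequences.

Pairwise Hamming distances:
  K227 vs K304: 7
  K227 vs K272: 5
  K227 vs K279: 4
  K304 vs K272: 12
  K304 vs K279: 10
  K272 vs K279: 8
The smallest is 4, between K227 and K279.

4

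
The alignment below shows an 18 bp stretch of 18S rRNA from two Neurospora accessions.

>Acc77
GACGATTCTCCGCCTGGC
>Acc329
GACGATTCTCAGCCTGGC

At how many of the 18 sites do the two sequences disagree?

The sequences differ at position 11 (C/A).
That gives 1 mismatch out of 18 aligned sites, so the Hamming distance is 1.

1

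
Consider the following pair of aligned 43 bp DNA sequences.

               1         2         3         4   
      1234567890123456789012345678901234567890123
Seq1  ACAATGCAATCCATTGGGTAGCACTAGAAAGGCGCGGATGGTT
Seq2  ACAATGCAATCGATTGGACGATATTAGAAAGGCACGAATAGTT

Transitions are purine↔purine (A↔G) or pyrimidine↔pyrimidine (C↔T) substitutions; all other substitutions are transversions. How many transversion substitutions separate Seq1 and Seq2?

1

Differing sites — 12:C/G (Tv); 18:G/A (Ti); 19:T/C (Ti); 20:A/G (Ti); 21:G/A (Ti); 22:C/T (Ti); 24:C/T (Ti); 34:G/A (Ti); 37:G/A (Ti); 40:G/A (Ti).
Of the 10 differences, 9 transitions and 1 transversion, so the answer is 1.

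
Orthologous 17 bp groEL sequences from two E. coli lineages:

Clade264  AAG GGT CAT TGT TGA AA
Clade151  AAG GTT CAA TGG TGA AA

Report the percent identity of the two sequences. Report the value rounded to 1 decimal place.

Mismatches occur at site 5 (G↔T), site 9 (T↔A), site 12 (T↔G).
14 of the 17 sites match, so the percent identity is 14/17 × 100 = 82.4%.

82.4%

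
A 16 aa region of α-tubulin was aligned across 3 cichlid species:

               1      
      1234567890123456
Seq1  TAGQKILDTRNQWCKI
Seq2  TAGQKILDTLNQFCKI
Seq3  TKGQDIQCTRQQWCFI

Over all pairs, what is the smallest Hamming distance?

Pairwise Hamming distances:
  Seq1 vs Seq2: 2
  Seq1 vs Seq3: 6
  Seq2 vs Seq3: 8
The smallest is 2, between Seq1 and Seq2.

2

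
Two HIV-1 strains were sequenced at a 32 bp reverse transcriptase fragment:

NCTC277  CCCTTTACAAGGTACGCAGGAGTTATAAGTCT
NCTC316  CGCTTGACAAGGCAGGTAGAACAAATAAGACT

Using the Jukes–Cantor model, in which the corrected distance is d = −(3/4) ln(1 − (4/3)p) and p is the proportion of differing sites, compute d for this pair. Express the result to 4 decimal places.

0.4042

Differing sites — 2:C/G; 6:T/G; 13:T/C; 15:C/G; 17:C/T; 20:G/A; 22:G/C; 23:T/A; 24:T/A; 30:T/A.
p = 10/32 = 0.312500.
d = −0.75 · ln(1 − (4/3)·0.312500) = −0.75 · ln(0.583333) = −0.75 · (-0.538997) = 0.4042.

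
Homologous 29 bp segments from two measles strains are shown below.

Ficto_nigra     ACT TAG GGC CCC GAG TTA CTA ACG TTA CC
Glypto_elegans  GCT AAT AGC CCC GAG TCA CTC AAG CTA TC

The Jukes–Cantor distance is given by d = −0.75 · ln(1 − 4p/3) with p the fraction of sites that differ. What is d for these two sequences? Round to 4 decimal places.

0.4006

Differing sites — 1:A/G; 4:T/A; 6:G/T; 7:G/A; 17:T/C; 21:A/C; 23:C/A; 25:T/C; 28:C/T.
p = 9/29 = 0.310345.
d = −0.75 · ln(1 − (4/3)·0.310345) = −0.75 · ln(0.586207) = −0.75 · (-0.534082) = 0.4006.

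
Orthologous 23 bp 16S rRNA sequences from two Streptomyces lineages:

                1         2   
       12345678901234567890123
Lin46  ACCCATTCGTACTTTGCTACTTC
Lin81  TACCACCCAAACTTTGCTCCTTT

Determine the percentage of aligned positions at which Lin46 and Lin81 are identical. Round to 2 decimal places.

The sequences differ at positions 1 (A/T), 2 (C/A), 6 (T/C), 7 (T/C), 9 (G/A), 10 (T/A), 19 (A/C), 23 (C/T).
15 of the 23 sites match, so the percent identity is 15/23 × 100 = 65.22%.

65.22%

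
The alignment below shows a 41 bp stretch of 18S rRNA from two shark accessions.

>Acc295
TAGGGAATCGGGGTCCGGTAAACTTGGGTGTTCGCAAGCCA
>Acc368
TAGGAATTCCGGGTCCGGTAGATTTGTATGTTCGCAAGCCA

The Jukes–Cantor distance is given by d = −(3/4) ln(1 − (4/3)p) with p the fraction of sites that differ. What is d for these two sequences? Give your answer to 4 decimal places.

0.1937

The sequences differ at positions 5 (G/A), 7 (A/T), 10 (G/C), 21 (A/G), 23 (C/T), 27 (G/T), 28 (G/A).
p = 7/41 = 0.170732.
d = −0.75 · ln(1 − (4/3)·0.170732) = −0.75 · ln(0.772357) = −0.75 · (-0.258308) = 0.1937.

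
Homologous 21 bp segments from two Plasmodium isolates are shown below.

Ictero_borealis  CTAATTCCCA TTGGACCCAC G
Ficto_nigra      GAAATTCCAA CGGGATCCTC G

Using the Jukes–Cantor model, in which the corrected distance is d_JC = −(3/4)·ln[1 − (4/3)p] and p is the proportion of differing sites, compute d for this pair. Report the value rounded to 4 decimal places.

Mismatches occur at site 1 (C/G), site 2 (T/A), site 9 (C/A), site 11 (T/C), site 12 (T/G), site 16 (C/T), site 19 (A/T).
p = 7/21 = 0.333333.
d = −0.75 · ln(1 − (4/3)·0.333333) = −0.75 · ln(0.555556) = −0.75 · (-0.587786) = 0.4408.

0.4408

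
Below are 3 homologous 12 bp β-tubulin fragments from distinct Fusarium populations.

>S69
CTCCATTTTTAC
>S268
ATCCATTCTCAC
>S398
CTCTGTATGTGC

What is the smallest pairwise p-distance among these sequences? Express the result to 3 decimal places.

Pairwise Hamming distances:
  S69 vs S268: 3
  S69 vs S398: 5
  S268 vs S398: 8
The smallest is 3 mismatches, between S69 and S268; p = 3/12 = 0.250.

0.250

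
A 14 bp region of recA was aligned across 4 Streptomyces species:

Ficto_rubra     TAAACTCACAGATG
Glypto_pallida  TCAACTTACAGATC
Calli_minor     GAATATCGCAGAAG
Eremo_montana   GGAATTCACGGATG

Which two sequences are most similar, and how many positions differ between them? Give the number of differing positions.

3

Pairwise Hamming distances:
  Ficto_rubra vs Glypto_pallida: 3
  Ficto_rubra vs Calli_minor: 5
  Ficto_rubra vs Eremo_montana: 4
  Glypto_pallida vs Calli_minor: 8
  Glypto_pallida vs Eremo_montana: 6
  Calli_minor vs Eremo_montana: 6
The smallest is 3, between Ficto_rubra and Glypto_pallida.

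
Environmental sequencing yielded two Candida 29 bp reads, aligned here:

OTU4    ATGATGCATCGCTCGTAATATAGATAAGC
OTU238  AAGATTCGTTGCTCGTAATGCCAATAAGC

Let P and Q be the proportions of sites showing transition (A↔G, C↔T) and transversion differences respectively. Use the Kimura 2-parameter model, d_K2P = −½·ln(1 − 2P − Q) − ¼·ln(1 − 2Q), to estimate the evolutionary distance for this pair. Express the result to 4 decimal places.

Differing sites — 2:T/A (Tv); 6:G/T (Tv); 8:A/G (Ti); 10:C/T (Ti); 20:A/G (Ti); 21:T/C (Ti); 22:A/C (Tv); 23:G/A (Ti).
Of the 8 differences, 5 transitions and 3 transversions over 29 sites: P = 5/29 = 0.172414, Q = 3/29 = 0.103448.
d = −0.5·ln(0.551724) − 0.25·ln(0.793104) = −0.5·(-0.594707) − 0.25·(-0.231801) = 0.3553.

0.3553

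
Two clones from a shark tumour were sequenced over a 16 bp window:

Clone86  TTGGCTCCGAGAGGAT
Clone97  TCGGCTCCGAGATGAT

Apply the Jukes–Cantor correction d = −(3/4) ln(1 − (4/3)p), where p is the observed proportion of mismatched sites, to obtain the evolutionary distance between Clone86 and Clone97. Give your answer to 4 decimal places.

0.1367

The sequences differ at positions 2 (T/C), 13 (G/T).
p = 2/16 = 0.125000.
d = −0.75 · ln(1 − (4/3)·0.125000) = −0.75 · ln(0.833333) = −0.75 · (-0.182322) = 0.1367.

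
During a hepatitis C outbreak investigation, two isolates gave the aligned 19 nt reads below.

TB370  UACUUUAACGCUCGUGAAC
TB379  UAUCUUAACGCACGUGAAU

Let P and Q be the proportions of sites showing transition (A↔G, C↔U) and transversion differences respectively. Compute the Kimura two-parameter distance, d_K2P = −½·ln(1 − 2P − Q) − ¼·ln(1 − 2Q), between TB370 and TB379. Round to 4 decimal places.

0.2576

Differing sites — 3:C/U (Ti); 4:U/C (Ti); 12:U/A (Tv); 19:C/U (Ti).
Of the 4 differences, 3 transitions and 1 transversion over 19 sites: P = 3/19 = 0.157895, Q = 1/19 = 0.052632.
d = −0.5·ln(0.631578) − 0.25·ln(0.894736) = −0.5·(-0.459534) − 0.25·(-0.111227) = 0.2576.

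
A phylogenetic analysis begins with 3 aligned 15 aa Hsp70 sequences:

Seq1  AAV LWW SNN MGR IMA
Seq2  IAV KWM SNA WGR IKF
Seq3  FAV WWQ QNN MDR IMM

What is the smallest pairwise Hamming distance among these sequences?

6

Pairwise Hamming distances:
  Seq1 vs Seq2: 7
  Seq1 vs Seq3: 6
  Seq2 vs Seq3: 9
The smallest is 6, between Seq1 and Seq3.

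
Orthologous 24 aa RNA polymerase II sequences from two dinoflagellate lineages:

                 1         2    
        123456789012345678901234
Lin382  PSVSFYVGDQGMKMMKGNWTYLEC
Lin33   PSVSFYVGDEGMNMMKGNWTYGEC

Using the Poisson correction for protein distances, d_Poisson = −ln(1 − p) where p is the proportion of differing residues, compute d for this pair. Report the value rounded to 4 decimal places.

The sequences differ at positions 10 (Q/E), 13 (K/N), 22 (L/G).
p = 3/24 = 0.125000.
d = −ln(1 − 0.125000) = −ln(0.875000) = 0.1335.

0.1335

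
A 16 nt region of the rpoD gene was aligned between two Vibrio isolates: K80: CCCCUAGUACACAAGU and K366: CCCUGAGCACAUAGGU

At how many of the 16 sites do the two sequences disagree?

5

Mismatches occur at site 4 (C↔U), site 5 (U↔G), site 8 (U↔C), site 12 (C↔U), site 14 (A↔G).
That gives 5 mismatches out of 16 aligned sites, so the Hamming distance is 5.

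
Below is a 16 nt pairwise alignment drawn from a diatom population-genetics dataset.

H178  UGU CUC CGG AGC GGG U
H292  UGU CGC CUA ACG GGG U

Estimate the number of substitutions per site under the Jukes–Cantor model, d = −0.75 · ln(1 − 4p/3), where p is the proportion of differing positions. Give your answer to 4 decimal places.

Differing sites — 5:U/G; 8:G/U; 9:G/A; 11:G/C; 12:C/G.
p = 5/16 = 0.312500.
d = −0.75 · ln(1 − (4/3)·0.312500) = −0.75 · ln(0.583333) = −0.75 · (-0.538997) = 0.4042.

0.4042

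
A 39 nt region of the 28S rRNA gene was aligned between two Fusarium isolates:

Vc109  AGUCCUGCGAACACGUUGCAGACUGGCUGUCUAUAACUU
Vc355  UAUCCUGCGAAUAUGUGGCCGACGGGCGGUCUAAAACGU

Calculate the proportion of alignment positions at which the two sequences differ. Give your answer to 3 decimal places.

0.256

Mismatches occur at site 1 (A/U), site 2 (G/A), site 12 (C/U), site 14 (C/U), site 17 (U/G), site 20 (A/C), site 24 (U/G), site 28 (U/G), site 34 (U/A), site 38 (U/G).
There are 10 differences over 39 sites, so p = 10/39 = 0.256.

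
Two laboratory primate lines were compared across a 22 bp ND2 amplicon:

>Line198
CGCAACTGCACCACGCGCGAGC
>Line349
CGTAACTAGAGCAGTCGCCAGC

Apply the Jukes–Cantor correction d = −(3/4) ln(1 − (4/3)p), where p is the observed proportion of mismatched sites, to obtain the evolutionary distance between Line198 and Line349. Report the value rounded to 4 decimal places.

0.4141

Mismatches occur at site 3 (C/T), site 8 (G/A), site 9 (C/G), site 11 (C/G), site 14 (C/G), site 15 (G/T), site 19 (G/C).
p = 7/22 = 0.318182.
d = −0.75 · ln(1 − (4/3)·0.318182) = −0.75 · ln(0.575757) = −0.75 · (-0.552070) = 0.4141.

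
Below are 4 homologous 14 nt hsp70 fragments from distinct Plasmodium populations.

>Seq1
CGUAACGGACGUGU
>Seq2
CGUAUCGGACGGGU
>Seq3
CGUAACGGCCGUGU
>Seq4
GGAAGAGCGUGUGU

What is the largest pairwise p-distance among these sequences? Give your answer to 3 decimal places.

Pairwise Hamming distances:
  Seq1 vs Seq2: 2
  Seq1 vs Seq3: 1
  Seq1 vs Seq4: 7
  Seq2 vs Seq3: 3
  Seq2 vs Seq4: 8
  Seq3 vs Seq4: 7
The largest is 8 mismatches, between Seq2 and Seq4; p = 8/14 = 0.571.

0.571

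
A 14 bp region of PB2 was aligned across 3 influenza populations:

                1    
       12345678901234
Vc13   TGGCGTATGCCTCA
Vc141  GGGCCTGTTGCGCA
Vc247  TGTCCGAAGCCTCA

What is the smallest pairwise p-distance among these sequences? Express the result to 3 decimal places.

0.286

Pairwise Hamming distances:
  Vc13 vs Vc141: 6
  Vc13 vs Vc247: 4
  Vc141 vs Vc247: 8
The smallest is 4 mismatches, between Vc13 and Vc247; p = 4/14 = 0.286.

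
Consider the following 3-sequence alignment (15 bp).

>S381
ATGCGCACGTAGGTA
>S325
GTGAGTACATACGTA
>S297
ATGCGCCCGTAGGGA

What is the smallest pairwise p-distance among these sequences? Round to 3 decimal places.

Pairwise Hamming distances:
  S381 vs S325: 5
  S381 vs S297: 2
  S325 vs S297: 7
The smallest is 2 mismatches, between S381 and S297; p = 2/15 = 0.133.

0.133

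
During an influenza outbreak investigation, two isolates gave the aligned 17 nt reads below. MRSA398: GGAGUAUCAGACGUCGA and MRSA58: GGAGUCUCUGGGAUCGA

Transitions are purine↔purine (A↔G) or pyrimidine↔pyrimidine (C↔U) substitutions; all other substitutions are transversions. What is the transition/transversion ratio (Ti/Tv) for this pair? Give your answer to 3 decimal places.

The sequences differ at positions 6 (A/C, transversion), 9 (A/U, transversion), 11 (A/G, transition), 12 (C/G, transversion), 13 (G/A, transition).
Of the 5 differences, 2 transitions and 3 transversions, so Ti/Tv = 2/3 = 0.667.

0.667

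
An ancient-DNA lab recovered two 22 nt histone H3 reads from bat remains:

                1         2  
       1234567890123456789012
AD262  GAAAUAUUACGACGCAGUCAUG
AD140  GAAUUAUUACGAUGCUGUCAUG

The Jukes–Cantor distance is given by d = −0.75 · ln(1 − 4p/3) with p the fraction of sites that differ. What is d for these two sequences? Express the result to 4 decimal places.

Differing sites — 4:A/U; 13:C/U; 16:A/U.
p = 3/22 = 0.136364.
d = −0.75 · ln(1 − (4/3)·0.136364) = −0.75 · ln(0.818181) = −0.75 · (-0.200672) = 0.1505.

0.1505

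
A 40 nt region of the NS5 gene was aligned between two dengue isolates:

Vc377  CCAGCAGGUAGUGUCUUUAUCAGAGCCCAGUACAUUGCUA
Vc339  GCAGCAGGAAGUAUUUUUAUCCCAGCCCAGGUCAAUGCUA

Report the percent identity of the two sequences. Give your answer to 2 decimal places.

77.50%

Differing sites — 1:C/G; 9:U/A; 13:G/A; 15:C/U; 22:A/C; 23:G/C; 31:U/G; 32:A/U; 35:U/A.
31 of the 40 sites match, so the percent identity is 31/40 × 100 = 77.50%.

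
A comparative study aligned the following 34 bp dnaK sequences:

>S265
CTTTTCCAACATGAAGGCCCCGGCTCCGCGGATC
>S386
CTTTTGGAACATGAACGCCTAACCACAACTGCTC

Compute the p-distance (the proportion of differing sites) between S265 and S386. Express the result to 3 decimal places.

0.353

Differing sites — 6:C/G; 7:C/G; 16:G/C; 20:C/T; 21:C/A; 22:G/A; 23:G/C; 25:T/A; 27:C/A; 28:G/A; 30:G/T; 32:A/C.
There are 12 differences over 34 sites, so p = 12/34 = 0.353.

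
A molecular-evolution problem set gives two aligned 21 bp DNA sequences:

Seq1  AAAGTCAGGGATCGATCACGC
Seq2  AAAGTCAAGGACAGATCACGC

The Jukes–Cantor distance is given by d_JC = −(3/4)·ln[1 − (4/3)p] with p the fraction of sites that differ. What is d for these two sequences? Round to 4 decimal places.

0.1585

Mismatches occur at site 8 (G/A), site 12 (T/C), site 13 (C/A).
p = 3/21 = 0.142857.
d = −0.75 · ln(1 − (4/3)·0.142857) = −0.75 · ln(0.809524) = −0.75 · (-0.211309) = 0.1585.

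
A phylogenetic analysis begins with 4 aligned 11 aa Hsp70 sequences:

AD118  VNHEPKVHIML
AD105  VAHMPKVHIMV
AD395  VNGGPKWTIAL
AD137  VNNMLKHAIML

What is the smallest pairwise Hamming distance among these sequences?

Pairwise Hamming distances:
  AD118 vs AD105: 3
  AD118 vs AD395: 5
  AD118 vs AD137: 5
  AD105 vs AD395: 7
  AD105 vs AD137: 6
  AD395 vs AD137: 6
The smallest is 3, between AD118 and AD105.

3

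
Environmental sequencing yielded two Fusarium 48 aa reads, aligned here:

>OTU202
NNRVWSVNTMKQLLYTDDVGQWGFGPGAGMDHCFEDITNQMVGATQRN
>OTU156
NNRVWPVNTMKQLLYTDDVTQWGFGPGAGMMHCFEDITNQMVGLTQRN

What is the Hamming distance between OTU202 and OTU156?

4

Differing sites — 6:S/P; 20:G/T; 31:D/M; 44:A/L.
That gives 4 mismatches out of 48 aligned sites, so the Hamming distance is 4.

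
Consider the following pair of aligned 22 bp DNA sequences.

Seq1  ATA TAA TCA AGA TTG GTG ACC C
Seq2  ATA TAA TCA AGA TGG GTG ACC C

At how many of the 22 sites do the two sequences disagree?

1

Differing sites — 14:T/G.
That gives 1 mismatch out of 22 aligned sites, so the Hamming distance is 1.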